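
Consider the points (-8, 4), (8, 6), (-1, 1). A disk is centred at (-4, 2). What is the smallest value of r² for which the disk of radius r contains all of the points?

160

The required radius is the distance from (-4, 2) to the farthest point.
Squared distances: 20, 160, 10.
Maximum is 160, attained at (8, 6).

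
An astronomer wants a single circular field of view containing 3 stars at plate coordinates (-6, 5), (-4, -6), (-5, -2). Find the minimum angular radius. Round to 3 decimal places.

5.590

Call the three points A, B, C in the order given.
Side lengths²: AB² = 125, AC² = 50, BC² = 17.
Since AB² = 125 ≥ 50 + 17 = 67, the angle opposite AB is not acute, so the smallest enclosing circle has AB as diameter.
Centre = midpoint of AB = (-5, -0.5), r² = 125/4 = 31.25.
r = √(31.25) ≈ 5.590.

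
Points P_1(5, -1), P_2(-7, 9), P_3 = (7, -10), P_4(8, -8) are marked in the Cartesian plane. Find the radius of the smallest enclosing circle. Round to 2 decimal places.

11.80

The minimum enclosing circle of a finite set is fixed by two of the points (as a diameter) or three (as a circumcircle).
The farthest pair is P_2–P_3 with squared distance 557. The circle on this segment as diameter has centre (0, -0.5) and r² = 557/4 = 139.25.
Check P_1: distance² to centre = 25.25 ≤ 139.25, so it lies inside.
All remaining points lie in this disk, and no smaller disk contains both endpoints, so this is the minimum enclosing circle.
r = √(139.25) ≈ 11.80.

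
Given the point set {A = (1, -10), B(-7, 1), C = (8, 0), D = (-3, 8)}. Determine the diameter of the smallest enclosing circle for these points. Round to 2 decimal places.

18.44

By Welzl's lemma the MEC is supported by two points (diametrically opposite) or three points (on a circumcircle).
The farthest pair is A–D with squared distance 340. The circle on this segment as diameter has centre (-1, -1) and r² = 340/4 = 85.
Check B: distance² to centre = 40 ≤ 85, so it lies inside.
All remaining points lie in this disk, and no smaller disk contains both endpoints, so this is the minimum enclosing circle.
Diameter = 2r = 2√85 ≈ 18.44.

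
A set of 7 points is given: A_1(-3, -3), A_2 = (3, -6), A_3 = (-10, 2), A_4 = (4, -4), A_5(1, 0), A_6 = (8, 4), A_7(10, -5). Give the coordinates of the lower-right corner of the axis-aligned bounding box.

(10, -6)

x-range [-10, 10], y-range [-6, 4].
The lower-right corner is (10, -6).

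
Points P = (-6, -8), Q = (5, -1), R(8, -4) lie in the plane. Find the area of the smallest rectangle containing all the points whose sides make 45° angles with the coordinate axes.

90

In coordinates u = x + y, v = x − y the rectangle is axis-aligned; the map (x,y)→(u,v) scales areas by 2.
u-values: -14, 4, 4; range = 4 − (-14) = 18.
v-values: 2, 6, 12; range = 12 − 2 = 10.
Area = (18 × 10) / 2 = 90.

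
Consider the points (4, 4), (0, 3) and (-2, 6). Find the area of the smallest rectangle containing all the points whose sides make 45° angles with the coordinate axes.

20

In coordinates u = x + y, v = x − y the rectangle is axis-aligned; the map (x,y)→(u,v) scales areas by 2.
u-values: 8, 3, 4; range = 8 − 3 = 5.
v-values: 0, -3, -8; range = 0 − (-8) = 8.
Area = (5 × 8) / 2 = 20.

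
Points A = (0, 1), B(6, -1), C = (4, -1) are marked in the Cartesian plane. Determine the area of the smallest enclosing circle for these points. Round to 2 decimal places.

31.42

Side lengths²: AB² = 40, AC² = 20, BC² = 4.
Since AB² = 40 ≥ 20 + 4 = 24, the angle opposite AB is not acute, so the smallest enclosing circle has AB as diameter.
Centre = midpoint of AB = (3, 0), r² = 40/4 = 10.
Area = π·r² = π·10 ≈ 31.42.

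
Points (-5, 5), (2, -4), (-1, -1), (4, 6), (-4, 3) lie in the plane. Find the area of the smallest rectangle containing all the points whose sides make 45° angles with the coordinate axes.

In coordinates u = x + y, v = x − y the rectangle is axis-aligned; the map (x,y)→(u,v) scales areas by 2.
u-values: 0, -2, -2, 10, -1; range = 10 − (-2) = 12.
v-values: -10, 6, 0, -2, -7; range = 6 − (-10) = 16.
Area = (12 × 16) / 2 = 96.

96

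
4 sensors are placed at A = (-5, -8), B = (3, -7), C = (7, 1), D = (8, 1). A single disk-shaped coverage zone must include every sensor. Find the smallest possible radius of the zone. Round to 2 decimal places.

By Welzl's lemma the MEC is supported by two points (diametrically opposite) or three points (on a circumcircle).
The farthest pair is A–D with squared distance 250. The circle on this segment as diameter has centre (1.5, -3.5) and r² = 250/4 = 62.5.
Check B: distance² to centre = 14.5 ≤ 62.5, so it lies inside.
All remaining points lie in this disk, and no smaller disk contains both endpoints, so this is the minimum enclosing circle.
r = √(62.5) ≈ 7.91.

7.91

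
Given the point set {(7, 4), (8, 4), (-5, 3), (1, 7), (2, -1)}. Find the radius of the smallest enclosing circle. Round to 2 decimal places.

The minimum enclosing circle of a finite set is fixed by two of the points (as a diameter) or three (as a circumcircle).
The farthest pair is (8, 4)–(-5, 3) with squared distance 170. The circle on this segment as diameter has centre (1.5, 3.5) and r² = 170/4 = 42.5.
Check (7, 4): distance² to centre = 30.5 ≤ 42.5, so it lies inside.
All remaining points lie in this disk, and no smaller disk contains both endpoints, so this is the minimum enclosing circle.
r = √(42.5) ≈ 6.52.

6.52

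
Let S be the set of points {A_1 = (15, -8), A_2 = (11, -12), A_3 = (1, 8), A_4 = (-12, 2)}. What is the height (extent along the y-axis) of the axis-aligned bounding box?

max y = 8, min y = -12, so height = 20.

20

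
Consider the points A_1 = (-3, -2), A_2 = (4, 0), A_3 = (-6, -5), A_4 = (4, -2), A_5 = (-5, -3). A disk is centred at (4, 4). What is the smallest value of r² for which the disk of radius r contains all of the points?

181

The required radius is the distance from (4, 4) to the farthest point.
Squared distances: 85, 16, 181, 36, 130.
Maximum is 181, attained at A_3.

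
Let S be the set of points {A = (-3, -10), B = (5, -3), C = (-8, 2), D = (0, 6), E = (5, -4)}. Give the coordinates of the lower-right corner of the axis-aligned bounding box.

(5, -10)

x-range [-8, 5], y-range [-10, 6].
The lower-right corner is (5, -10).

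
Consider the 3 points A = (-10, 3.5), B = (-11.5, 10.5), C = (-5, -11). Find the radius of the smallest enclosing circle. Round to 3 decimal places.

11.231

Side lengths²: AB² = 51.25, AC² = 235.25, BC² = 504.5.
Since BC² = 504.5 ≥ 235.25 + 51.25 = 286.5, the angle opposite BC is not acute, so the smallest enclosing circle has BC as diameter.
Centre = midpoint of BC = (-8.25, -0.25), r² = 504.5/4 = 126.125.
r = √(126.125) ≈ 11.231.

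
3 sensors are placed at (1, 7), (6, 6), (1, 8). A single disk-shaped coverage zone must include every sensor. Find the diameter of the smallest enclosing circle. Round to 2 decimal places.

5.39

Call the three points A, B, C in the order given.
Side lengths²: AB² = 26, AC² = 1, BC² = 29.
Since BC² = 29 ≥ 26 + 1 = 27, the angle opposite BC is not acute, so the smallest enclosing circle has BC as diameter.
Centre = midpoint of BC = (3.5, 7), r² = 29/4 = 7.25.
Diameter = 2r = 2√(7.25) ≈ 5.39.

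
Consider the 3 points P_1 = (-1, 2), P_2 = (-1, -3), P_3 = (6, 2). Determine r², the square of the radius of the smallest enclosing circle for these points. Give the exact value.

18.5

Side lengths²: P_1P_2² = 25, P_1P_3² = 49, P_2P_3² = 74.
Since P_2P_3² = 74 ≥ 49 + 25 = 74, the angle opposite P_2P_3 is not acute, so the smallest enclosing circle has P_2P_3 as diameter.
Centre = midpoint of P_2P_3 = (2.5, -0.5), r² = 74/4 = 18.5.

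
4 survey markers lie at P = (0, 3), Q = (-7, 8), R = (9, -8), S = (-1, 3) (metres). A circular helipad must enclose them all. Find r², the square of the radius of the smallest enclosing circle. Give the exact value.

128

The minimum enclosing circle of a finite set is fixed by two of the points (as a diameter) or three (as a circumcircle).
The farthest pair is Q–R with squared distance 512. The circle on this segment as diameter has centre (1, 0) and r² = 512/4 = 128.
Check P: distance² to centre = 10 ≤ 128, so it lies inside.
All remaining points lie in this disk, and no smaller disk contains both endpoints, so this is the minimum enclosing circle.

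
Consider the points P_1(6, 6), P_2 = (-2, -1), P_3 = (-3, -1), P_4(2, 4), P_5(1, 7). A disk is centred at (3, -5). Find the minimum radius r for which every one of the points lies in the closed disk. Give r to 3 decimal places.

The required radius is the distance from (3, -5) to the farthest point.
Squared distances: 130, 41, 52, 82, 148.
Maximum is 148, attained at P_5.
r = √148 ≈ 12.166.

12.166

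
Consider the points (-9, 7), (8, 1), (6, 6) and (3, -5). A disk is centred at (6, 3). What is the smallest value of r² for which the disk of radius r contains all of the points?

241

The required radius is the distance from (6, 3) to the farthest point.
Squared distances: 241, 8, 9, 73.
Maximum is 241, attained at (-9, 7).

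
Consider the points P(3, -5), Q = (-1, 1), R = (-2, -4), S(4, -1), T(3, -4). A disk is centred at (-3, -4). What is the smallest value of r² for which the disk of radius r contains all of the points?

58

The required radius is the distance from (-3, -4) to the farthest point.
Squared distances: 37, 29, 1, 58, 36.
Maximum is 58, attained at S.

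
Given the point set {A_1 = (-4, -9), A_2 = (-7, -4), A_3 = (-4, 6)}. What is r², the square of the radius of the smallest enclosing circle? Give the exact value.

Side lengths²: A_1A_2² = 34, A_1A_3² = 225, A_2A_3² = 109.
Since A_1A_3² = 225 ≥ 109 + 34 = 143, the angle opposite A_1A_3 is not acute, so the smallest enclosing circle has A_1A_3 as diameter.
Centre = midpoint of A_1A_3 = (-4, -1.5), r² = 225/4 = 56.25.

56.25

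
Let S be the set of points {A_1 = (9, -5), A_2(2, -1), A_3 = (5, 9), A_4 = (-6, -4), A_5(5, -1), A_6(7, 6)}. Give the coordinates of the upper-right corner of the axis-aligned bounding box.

x-range [-6, 9], y-range [-5, 9].
The upper-right corner is (9, 9).

(9, 9)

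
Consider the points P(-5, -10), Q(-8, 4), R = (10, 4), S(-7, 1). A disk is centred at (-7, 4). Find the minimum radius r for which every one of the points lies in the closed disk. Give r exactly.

The required radius is the distance from (-7, 4) to the farthest point.
Squared distances: 200, 1, 289, 9.
Maximum is 289, attained at R.
r = √289 = 17.

17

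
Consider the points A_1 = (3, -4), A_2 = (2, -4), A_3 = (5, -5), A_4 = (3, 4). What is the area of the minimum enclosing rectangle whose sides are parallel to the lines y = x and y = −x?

In coordinates u = x + y, v = x − y the rectangle is axis-aligned; the map (x,y)→(u,v) scales areas by 2.
u-values: -1, -2, 0, 7; range = 7 − (-2) = 9.
v-values: 7, 6, 10, -1; range = 10 − (-1) = 11.
Area = (9 × 11) / 2 = 49.5.

49.5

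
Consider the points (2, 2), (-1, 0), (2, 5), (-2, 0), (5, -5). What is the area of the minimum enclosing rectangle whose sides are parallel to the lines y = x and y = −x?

In coordinates u = x + y, v = x − y the rectangle is axis-aligned; the map (x,y)→(u,v) scales areas by 2.
u-values: 4, -1, 7, -2, 0; range = 7 − (-2) = 9.
v-values: 0, -1, -3, -2, 10; range = 10 − (-3) = 13.
Area = (9 × 13) / 2 = 58.5.

58.5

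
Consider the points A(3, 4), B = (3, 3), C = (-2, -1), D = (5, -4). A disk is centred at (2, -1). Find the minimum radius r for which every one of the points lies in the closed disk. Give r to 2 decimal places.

The required radius is the distance from (2, -1) to the farthest point.
Squared distances: 26, 17, 16, 18.
Maximum is 26, attained at A.
r = √26 ≈ 5.10.

5.10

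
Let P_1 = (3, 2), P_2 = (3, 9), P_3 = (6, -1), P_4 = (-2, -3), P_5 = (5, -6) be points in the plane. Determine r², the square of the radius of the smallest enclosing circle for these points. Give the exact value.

The minimum enclosing circle of a finite set is fixed by two of the points (as a diameter) or three (as a circumcircle).
The farthest pair is P_2–P_5 with squared distance 229. The circle on this segment as diameter has centre (4, 1.5) and r² = 229/4 = 57.25.
Check P_1: distance² to centre = 1.25 ≤ 57.25, so it lies inside.
All remaining points lie in this disk, and no smaller disk contains both endpoints, so this is the minimum enclosing circle.

57.25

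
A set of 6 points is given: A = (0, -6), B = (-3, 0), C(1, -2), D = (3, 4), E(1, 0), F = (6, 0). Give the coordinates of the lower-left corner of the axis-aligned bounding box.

x-range [-3, 6], y-range [-6, 4].
The lower-left corner is (-3, -6).

(-3, -6)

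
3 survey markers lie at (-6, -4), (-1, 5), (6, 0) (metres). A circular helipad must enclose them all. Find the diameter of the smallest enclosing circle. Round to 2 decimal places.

Call the three points A, B, C in the order given.
Side lengths²: AB² = 106, AC² = 160, BC² = 74.
Since AC² = 160 < 106 + 74 = 180, the triangle is acute, so the smallest enclosing circle is the circumcircle.
Circumcentre = (-5/22, -29/22), r² = 9805/242.
Diameter = 2r = 2√(9805/242) ≈ 12.73.

12.73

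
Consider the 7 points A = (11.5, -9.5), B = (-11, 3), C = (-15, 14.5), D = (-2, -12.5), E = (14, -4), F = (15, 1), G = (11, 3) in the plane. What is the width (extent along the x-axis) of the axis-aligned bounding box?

max x = 15, min x = -15, so width = 30.

30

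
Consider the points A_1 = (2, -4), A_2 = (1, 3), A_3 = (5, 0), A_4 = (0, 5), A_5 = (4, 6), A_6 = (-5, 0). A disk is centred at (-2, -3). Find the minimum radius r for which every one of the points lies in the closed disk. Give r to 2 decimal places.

The required radius is the distance from (-2, -3) to the farthest point.
Squared distances: 17, 45, 58, 68, 117, 18.
Maximum is 117, attained at A_5.
r = √117 ≈ 10.82.

10.82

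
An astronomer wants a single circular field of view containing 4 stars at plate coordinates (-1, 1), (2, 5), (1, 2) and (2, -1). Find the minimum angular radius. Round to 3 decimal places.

By Welzl's lemma the MEC is supported by two points (diametrically opposite) or three points (on a circumcircle).
The minimum enclosing circle is determined by three boundary points: (-1, 1), (2, 5), (2, -1).
Their circumcentre is (11/6, 2) with r² = 325/36.
The farthest remaining point (1, 2) is at distance² 25/36 ≤ 325/36.
r = √(325/36) ≈ 3.005.

3.005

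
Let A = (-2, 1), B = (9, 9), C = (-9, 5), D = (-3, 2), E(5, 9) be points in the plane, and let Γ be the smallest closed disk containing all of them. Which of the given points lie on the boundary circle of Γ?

B, C

The farthest pair is B–C with squared distance 340. The circle on this segment as diameter has centre (0, 7) and r² = 340/4 = 85.
Check A: distance² to centre = 40 ≤ 85, so it lies inside.
All remaining points lie in this disk, and no smaller disk contains both endpoints, so this is the minimum enclosing circle.
The points at distance exactly r from the centre are B, C — 2 points.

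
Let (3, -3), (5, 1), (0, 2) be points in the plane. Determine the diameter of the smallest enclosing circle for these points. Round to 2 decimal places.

Call the three points A, B, C in the order given.
Side lengths²: AB² = 20, AC² = 34, BC² = 26.
Since AC² = 34 < 26 + 20 = 46, the triangle is acute, so the smallest enclosing circle is the circumcircle.
Circumcentre = (24/11, -1/11), r² = 1105/121.
Diameter = 2r = 2√(1105/121) ≈ 6.04.

6.04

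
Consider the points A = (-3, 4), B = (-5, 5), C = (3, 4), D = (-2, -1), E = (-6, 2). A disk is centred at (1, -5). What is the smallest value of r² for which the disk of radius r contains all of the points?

136

The required radius is the distance from (1, -5) to the farthest point.
Squared distances: 97, 136, 85, 25, 98.
Maximum is 136, attained at B.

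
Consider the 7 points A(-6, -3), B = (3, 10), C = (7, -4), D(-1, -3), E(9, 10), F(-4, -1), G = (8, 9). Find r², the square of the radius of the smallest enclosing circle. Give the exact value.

By Welzl's lemma the MEC is supported by two points (diametrically opposite) or three points (on a circumcircle).
The farthest pair is A–E with squared distance 394. The circle on this segment as diameter has centre (1.5, 3.5) and r² = 394/4 = 98.5.
Check B: distance² to centre = 44.5 ≤ 98.5, so it lies inside.
All remaining points lie in this disk, and no smaller disk contains both endpoints, so this is the minimum enclosing circle.

98.5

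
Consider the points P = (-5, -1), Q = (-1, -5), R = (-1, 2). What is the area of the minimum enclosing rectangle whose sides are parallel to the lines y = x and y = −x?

28

In coordinates u = x + y, v = x − y the rectangle is axis-aligned; the map (x,y)→(u,v) scales areas by 2.
u-values: -6, -6, 1; range = 1 − (-6) = 7.
v-values: -4, 4, -3; range = 4 − (-4) = 8.
Area = (7 × 8) / 2 = 28.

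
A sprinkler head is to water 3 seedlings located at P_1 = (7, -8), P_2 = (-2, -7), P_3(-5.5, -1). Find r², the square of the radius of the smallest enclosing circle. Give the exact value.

51.3125

Side lengths²: P_1P_2² = 82, P_1P_3² = 205.25, P_2P_3² = 48.25.
Since P_1P_3² = 205.25 ≥ 82 + 48.25 = 130.25, the angle opposite P_1P_3 is not acute, so the smallest enclosing circle has P_1P_3 as diameter.
Centre = midpoint of P_1P_3 = (0.75, -4.5), r² = 205.25/4 = 51.3125.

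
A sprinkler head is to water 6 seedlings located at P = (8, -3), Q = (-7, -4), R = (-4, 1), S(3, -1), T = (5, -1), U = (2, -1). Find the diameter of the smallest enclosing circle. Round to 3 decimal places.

By Welzl's lemma the MEC is supported by two points (diametrically opposite) or three points (on a circumcircle).
The farthest pair is P–Q with squared distance 226. The circle on this segment as diameter has centre (0.5, -3.5) and r² = 226/4 = 56.5.
Check R: distance² to centre = 40.5 ≤ 56.5, so it lies inside.
All remaining points lie in this disk, and no smaller disk contains both endpoints, so this is the minimum enclosing circle.
Diameter = 2r = 2√(56.5) ≈ 15.033.

15.033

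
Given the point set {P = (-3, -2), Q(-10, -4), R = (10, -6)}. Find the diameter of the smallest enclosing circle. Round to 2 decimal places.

Side lengths²: PQ² = 53, PR² = 185, QR² = 404.
Since QR² = 404 ≥ 185 + 53 = 238, the angle opposite QR is not acute, so the smallest enclosing circle has QR as diameter.
Centre = midpoint of QR = (0, -5), r² = 404/4 = 101.
Diameter = 2r = 2√101 ≈ 20.10.

20.10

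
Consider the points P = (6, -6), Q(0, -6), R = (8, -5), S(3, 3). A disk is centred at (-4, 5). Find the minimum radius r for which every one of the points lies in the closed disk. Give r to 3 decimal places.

15.620

The required radius is the distance from (-4, 5) to the farthest point.
Squared distances: 221, 137, 244, 53.
Maximum is 244, attained at R.
r = √244 ≈ 15.620.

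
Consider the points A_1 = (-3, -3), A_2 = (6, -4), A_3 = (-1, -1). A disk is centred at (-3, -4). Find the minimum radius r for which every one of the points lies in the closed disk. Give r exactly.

9

The required radius is the distance from (-3, -4) to the farthest point.
Squared distances: 1, 81, 13.
Maximum is 81, attained at A_2.
r = √81 = 9.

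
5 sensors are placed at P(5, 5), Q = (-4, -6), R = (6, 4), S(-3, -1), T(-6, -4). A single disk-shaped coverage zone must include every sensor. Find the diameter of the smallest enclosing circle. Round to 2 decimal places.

The minimum enclosing circle of a finite set is fixed by two of the points (as a diameter) or three (as a circumcircle).
The farthest pair is R–T with squared distance 208. The circle on this segment as diameter has centre (0, 0) and r² = 208/4 = 52.
Check P: distance² to centre = 50 ≤ 52, so it lies inside.
All remaining points lie in this disk, and no smaller disk contains both endpoints, so this is the minimum enclosing circle.
Diameter = 2r = 2√52 ≈ 14.42.

14.42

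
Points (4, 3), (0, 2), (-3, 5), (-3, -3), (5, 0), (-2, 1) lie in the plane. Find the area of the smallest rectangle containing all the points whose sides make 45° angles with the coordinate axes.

In coordinates u = x + y, v = x − y the rectangle is axis-aligned; the map (x,y)→(u,v) scales areas by 2.
u-values: 7, 2, 2, -6, 5, -1; range = 7 − (-6) = 13.
v-values: 1, -2, -8, 0, 5, -3; range = 5 − (-8) = 13.
Area = (13 × 13) / 2 = 84.5.

84.5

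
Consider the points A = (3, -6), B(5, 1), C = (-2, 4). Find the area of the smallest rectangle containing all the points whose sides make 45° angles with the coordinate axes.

67.5

In coordinates u = x + y, v = x − y the rectangle is axis-aligned; the map (x,y)→(u,v) scales areas by 2.
u-values: -3, 6, 2; range = 6 − (-3) = 9.
v-values: 9, 4, -6; range = 9 − (-6) = 15.
Area = (9 × 15) / 2 = 67.5.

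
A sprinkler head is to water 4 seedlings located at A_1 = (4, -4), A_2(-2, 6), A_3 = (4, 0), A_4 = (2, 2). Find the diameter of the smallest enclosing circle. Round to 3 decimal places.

11.662

The farthest pair is A_1–A_2 with squared distance 136. The circle on this segment as diameter has centre (1, 1) and r² = 136/4 = 34.
Check A_3: distance² to centre = 10 ≤ 34, so it lies inside.
All remaining points lie in this disk, and no smaller disk contains both endpoints, so this is the minimum enclosing circle.
Diameter = 2r = 2√34 ≈ 11.662.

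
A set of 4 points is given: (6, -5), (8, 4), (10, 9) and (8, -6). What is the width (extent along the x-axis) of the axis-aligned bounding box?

4

max x = 10, min x = 6, so width = 4.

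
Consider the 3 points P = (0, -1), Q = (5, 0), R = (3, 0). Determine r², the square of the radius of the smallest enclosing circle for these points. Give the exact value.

6.5

Side lengths²: PQ² = 26, PR² = 10, QR² = 4.
Since PQ² = 26 ≥ 10 + 4 = 14, the angle opposite PQ is not acute, so the smallest enclosing circle has PQ as diameter.
Centre = midpoint of PQ = (2.5, -0.5), r² = 26/4 = 6.5.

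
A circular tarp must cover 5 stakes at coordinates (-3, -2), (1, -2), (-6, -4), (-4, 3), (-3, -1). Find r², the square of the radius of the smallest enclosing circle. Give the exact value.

2809/162

The minimum enclosing circle of a finite set is fixed by two of the points (as a diameter) or three (as a circumcircle).
The minimum enclosing circle is determined by three boundary points: (1, -2), (-6, -4), (-4, 3).
Their circumcentre is (-55/18, -19/18) with r² = 2809/162.
The farthest remaining point (-3, -2) is at distance² 145/162 ≤ 2809/162.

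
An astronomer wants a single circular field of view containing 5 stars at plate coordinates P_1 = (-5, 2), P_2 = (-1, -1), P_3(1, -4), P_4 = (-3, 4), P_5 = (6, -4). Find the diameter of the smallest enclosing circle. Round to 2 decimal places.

12.53

The minimum enclosing circle of a finite set is fixed by two of the points (as a diameter) or three (as a circumcircle).
The farthest pair is P_1–P_5 with squared distance 157. The circle on this segment as diameter has centre (0.5, -1) and r² = 157/4 = 39.25.
Check P_2: distance² to centre = 2.25 ≤ 39.25, so it lies inside.
All remaining points lie in this disk, and no smaller disk contains both endpoints, so this is the minimum enclosing circle.
Diameter = 2r = 2√(39.25) ≈ 12.53.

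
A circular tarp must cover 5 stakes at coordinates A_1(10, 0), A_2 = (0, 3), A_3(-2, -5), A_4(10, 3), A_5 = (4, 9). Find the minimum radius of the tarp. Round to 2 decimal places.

7.77

A smallest enclosing disk is always determined by at most three of the input points on its boundary.
The minimum enclosing circle is determined by three boundary points: A_3, A_4, A_5.
Their circumcentre is (2.4, 1.4) with r² = 60.32.
The farthest remaining point A_1 is at distance² 59.72 ≤ 60.32.
r = √(60.32) ≈ 7.77.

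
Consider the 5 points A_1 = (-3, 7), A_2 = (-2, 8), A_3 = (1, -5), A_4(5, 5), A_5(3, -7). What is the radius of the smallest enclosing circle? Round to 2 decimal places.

By Welzl's lemma the MEC is supported by two points (diametrically opposite) or three points (on a circumcircle).
The farthest pair is A_2–A_5 with squared distance 250. The circle on this segment as diameter has centre (0.5, 0.5) and r² = 250/4 = 62.5.
Check A_1: distance² to centre = 54.5 ≤ 62.5, so it lies inside.
All remaining points lie in this disk, and no smaller disk contains both endpoints, so this is the minimum enclosing circle.
r = √(62.5) ≈ 7.91.

7.91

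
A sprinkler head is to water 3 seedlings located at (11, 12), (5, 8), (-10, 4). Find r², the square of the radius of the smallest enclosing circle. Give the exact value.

126.25

Call the three points A, B, C in the order given.
Side lengths²: AB² = 52, AC² = 505, BC² = 241.
Since AC² = 505 ≥ 241 + 52 = 293, the angle opposite AC is not acute, so the smallest enclosing circle has AC as diameter.
Centre = midpoint of AC = (0.5, 8), r² = 505/4 = 126.25.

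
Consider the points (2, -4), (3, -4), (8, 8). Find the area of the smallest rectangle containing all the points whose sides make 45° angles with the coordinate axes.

63

In coordinates u = x + y, v = x − y the rectangle is axis-aligned; the map (x,y)→(u,v) scales areas by 2.
u-values: -2, -1, 16; range = 16 − (-2) = 18.
v-values: 6, 7, 0; range = 7 − 0 = 7.
Area = (18 × 7) / 2 = 63.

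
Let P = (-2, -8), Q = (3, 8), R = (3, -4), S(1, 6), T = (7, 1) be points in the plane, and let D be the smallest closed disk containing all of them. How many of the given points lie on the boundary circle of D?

2

The farthest pair is P–Q with squared distance 281. The circle on this segment as diameter has centre (0.5, 0) and r² = 281/4 = 70.25.
Check R: distance² to centre = 22.25 ≤ 70.25, so it lies inside.
All remaining points lie in this disk, and no smaller disk contains both endpoints, so this is the minimum enclosing circle.
The points at distance exactly r from the centre are P, Q — 2 points.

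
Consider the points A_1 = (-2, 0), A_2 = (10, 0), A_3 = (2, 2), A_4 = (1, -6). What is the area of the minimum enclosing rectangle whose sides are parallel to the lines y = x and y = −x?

In coordinates u = x + y, v = x − y the rectangle is axis-aligned; the map (x,y)→(u,v) scales areas by 2.
u-values: -2, 10, 4, -5; range = 10 − (-5) = 15.
v-values: -2, 10, 0, 7; range = 10 − (-2) = 12.
Area = (15 × 12) / 2 = 90.

90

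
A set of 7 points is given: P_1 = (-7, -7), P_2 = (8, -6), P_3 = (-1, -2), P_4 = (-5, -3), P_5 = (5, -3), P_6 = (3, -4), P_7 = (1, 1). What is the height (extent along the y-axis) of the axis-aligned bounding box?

8

max y = 1, min y = -7, so height = 8.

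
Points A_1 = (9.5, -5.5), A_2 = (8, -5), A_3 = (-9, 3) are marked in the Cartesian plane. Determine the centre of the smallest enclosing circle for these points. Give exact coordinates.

(0.25, -1.25)

Side lengths²: A_1A_2² = 2.5, A_1A_3² = 414.5, A_2A_3² = 353.
Since A_1A_3² = 414.5 ≥ 353 + 2.5 = 355.5, the angle opposite A_1A_3 is not acute, so the smallest enclosing circle has A_1A_3 as diameter.
Centre = midpoint of A_1A_3 = (0.25, -1.25), r² = 414.5/4 = 103.625.
Centre = (0.25, -1.25).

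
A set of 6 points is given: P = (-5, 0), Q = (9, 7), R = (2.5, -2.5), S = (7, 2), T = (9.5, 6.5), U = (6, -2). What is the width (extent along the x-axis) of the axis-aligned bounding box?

max x = 9.5, min x = -5, so width = 14.5.

14.5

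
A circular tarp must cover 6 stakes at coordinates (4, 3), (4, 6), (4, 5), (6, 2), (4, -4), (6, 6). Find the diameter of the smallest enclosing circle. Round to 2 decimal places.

The farthest pair is (4, -4)–(6, 6) with squared distance 104. The circle on this segment as diameter has centre (5, 1) and r² = 104/4 = 26.
Check (4, 3): distance² to centre = 5 ≤ 26, so it lies inside.
All remaining points lie in this disk, and no smaller disk contains both endpoints, so this is the minimum enclosing circle.
Diameter = 2r = 2√26 ≈ 10.20.

10.20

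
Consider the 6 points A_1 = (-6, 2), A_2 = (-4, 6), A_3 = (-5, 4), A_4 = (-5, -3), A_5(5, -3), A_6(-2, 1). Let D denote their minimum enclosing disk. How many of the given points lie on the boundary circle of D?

3

The minimum enclosing circle is determined by three boundary points: A_2, A_4, A_5.
Their circumcentre is (0, 1) with r² = 41.
The farthest remaining point A_1 is at distance² 37 ≤ 41.
The points at distance exactly r from the centre are A_2, A_4, A_5 — 3 points.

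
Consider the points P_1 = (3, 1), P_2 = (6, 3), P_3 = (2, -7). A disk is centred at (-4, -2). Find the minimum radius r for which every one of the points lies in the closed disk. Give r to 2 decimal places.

11.18

The required radius is the distance from (-4, -2) to the farthest point.
Squared distances: 58, 125, 61.
Maximum is 125, attained at P_2.
r = √125 ≈ 11.18.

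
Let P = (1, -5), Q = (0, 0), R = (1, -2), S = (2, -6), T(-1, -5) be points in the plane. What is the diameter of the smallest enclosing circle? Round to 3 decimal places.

6.325

The farthest pair is Q–S with squared distance 40. The circle on this segment as diameter has centre (1, -3) and r² = 40/4 = 10.
Check P: distance² to centre = 4 ≤ 10, so it lies inside.
All remaining points lie in this disk, and no smaller disk contains both endpoints, so this is the minimum enclosing circle.
Diameter = 2r = 2√10 ≈ 6.325.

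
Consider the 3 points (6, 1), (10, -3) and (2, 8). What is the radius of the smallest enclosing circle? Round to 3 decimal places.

Call the three points A, B, C in the order given.
Side lengths²: AB² = 32, AC² = 65, BC² = 185.
Since BC² = 185 ≥ 65 + 32 = 97, the angle opposite BC is not acute, so the smallest enclosing circle has BC as diameter.
Centre = midpoint of BC = (6, 2.5), r² = 185/4 = 46.25.
r = √(46.25) ≈ 6.801.

6.801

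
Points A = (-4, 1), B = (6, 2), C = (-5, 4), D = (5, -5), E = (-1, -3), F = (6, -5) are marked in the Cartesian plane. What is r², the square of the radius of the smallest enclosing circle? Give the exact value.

The farthest pair is C–F with squared distance 202. The circle on this segment as diameter has centre (0.5, -0.5) and r² = 202/4 = 50.5.
Check A: distance² to centre = 22.5 ≤ 50.5, so it lies inside.
All remaining points lie in this disk, and no smaller disk contains both endpoints, so this is the minimum enclosing circle.

50.5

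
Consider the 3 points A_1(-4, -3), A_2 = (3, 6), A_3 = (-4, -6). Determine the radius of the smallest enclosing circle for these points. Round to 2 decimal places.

Side lengths²: A_1A_2² = 130, A_1A_3² = 9, A_2A_3² = 193.
Since A_2A_3² = 193 ≥ 130 + 9 = 139, the angle opposite A_2A_3 is not acute, so the smallest enclosing circle has A_2A_3 as diameter.
Centre = midpoint of A_2A_3 = (-0.5, 0), r² = 193/4 = 48.25.
r = √(48.25) ≈ 6.95.

6.95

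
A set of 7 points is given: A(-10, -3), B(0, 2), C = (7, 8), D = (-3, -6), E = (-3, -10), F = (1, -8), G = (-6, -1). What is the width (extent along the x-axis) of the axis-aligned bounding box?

max x = 7, min x = -10, so width = 17.

17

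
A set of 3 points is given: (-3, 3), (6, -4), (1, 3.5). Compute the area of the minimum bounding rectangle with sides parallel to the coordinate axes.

x ranges over [-3, 6], width 9.
y ranges over [-4, 3.5], height 7.5.
Area = 9 × 7.5 = 67.5.

67.5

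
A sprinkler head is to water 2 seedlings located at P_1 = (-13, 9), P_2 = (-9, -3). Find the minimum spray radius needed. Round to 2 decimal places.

6.32

The smallest circle enclosing two points has them as diameter endpoints.
Centre = midpoint = (-11, 3); r² = |P_1P_2|²/4 = 160/4 = 40.
r = √40 ≈ 6.32.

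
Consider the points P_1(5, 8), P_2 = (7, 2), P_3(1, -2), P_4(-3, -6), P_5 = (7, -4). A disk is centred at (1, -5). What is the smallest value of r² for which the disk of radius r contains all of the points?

185

The required radius is the distance from (1, -5) to the farthest point.
Squared distances: 185, 85, 9, 17, 37.
Maximum is 185, attained at P_1.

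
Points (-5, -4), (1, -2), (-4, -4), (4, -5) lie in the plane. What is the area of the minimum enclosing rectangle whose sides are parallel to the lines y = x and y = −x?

40

In coordinates u = x + y, v = x − y the rectangle is axis-aligned; the map (x,y)→(u,v) scales areas by 2.
u-values: -9, -1, -8, -1; range = -1 − (-9) = 8.
v-values: -1, 3, 0, 9; range = 9 − (-1) = 10.
Area = (8 × 10) / 2 = 40.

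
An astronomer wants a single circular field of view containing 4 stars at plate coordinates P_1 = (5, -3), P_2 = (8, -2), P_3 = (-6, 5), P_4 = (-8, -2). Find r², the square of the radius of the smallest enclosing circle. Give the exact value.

66.25

The minimum enclosing circle is determined by three boundary points: P_2, P_3, P_4.
Their circumcentre is (0, -0.5) with r² = 66.25.
The farthest remaining point P_1 is at distance² 31.25 ≤ 66.25.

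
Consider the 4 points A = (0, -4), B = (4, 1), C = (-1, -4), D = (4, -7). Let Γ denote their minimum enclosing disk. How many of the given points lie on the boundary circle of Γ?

A smallest enclosing disk is always determined by at most three of the input points on its boundary.
The minimum enclosing circle is determined by three boundary points: B, C, D.
Their circumcentre is (3, -3) with r² = 17.
The farthest remaining point A is at distance² 10 ≤ 17.
The points at distance exactly r from the centre are B, C, D — 3 points.

3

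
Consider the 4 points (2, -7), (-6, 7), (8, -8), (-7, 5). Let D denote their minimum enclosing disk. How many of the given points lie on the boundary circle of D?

The farthest pair is (-6, 7)–(8, -8) with squared distance 421. The circle on this segment as diameter has centre (1, -0.5) and r² = 421/4 = 105.25.
Check (2, -7): distance² to centre = 43.25 ≤ 105.25, so it lies inside.
All remaining points lie in this disk, and no smaller disk contains both endpoints, so this is the minimum enclosing circle.
The points at distance exactly r from the centre are (-6, 7), (8, -8) — 2 points.

2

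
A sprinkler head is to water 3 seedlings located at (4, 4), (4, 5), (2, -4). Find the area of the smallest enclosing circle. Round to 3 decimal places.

Call the three points A, B, C in the order given.
Side lengths²: AB² = 1, AC² = 68, BC² = 85.
Since BC² = 85 ≥ 68 + 1 = 69, the angle opposite BC is not acute, so the smallest enclosing circle has BC as diameter.
Centre = midpoint of BC = (3, 0.5), r² = 85/4 = 21.25.
Area = π·r² = π·21.25 ≈ 66.759.

66.759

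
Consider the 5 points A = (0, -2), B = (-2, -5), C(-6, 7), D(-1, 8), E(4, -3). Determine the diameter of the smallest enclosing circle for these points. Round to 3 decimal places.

The farthest pair is C–E with squared distance 200. The circle on this segment as diameter has centre (-1, 2) and r² = 200/4 = 50.
Check A: distance² to centre = 17 ≤ 50, so it lies inside.
All remaining points lie in this disk, and no smaller disk contains both endpoints, so this is the minimum enclosing circle.
Diameter = 2r = 2√50 ≈ 14.142.

14.142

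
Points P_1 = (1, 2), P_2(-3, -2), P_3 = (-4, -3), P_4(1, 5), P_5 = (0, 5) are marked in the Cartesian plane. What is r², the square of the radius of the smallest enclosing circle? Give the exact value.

22.25

A smallest enclosing disk is always determined by at most three of the input points on its boundary.
The farthest pair is P_3–P_4 with squared distance 89. The circle on this segment as diameter has centre (-1.5, 1) and r² = 89/4 = 22.25.
Check P_1: distance² to centre = 7.25 ≤ 22.25, so it lies inside.
All remaining points lie in this disk, and no smaller disk contains both endpoints, so this is the minimum enclosing circle.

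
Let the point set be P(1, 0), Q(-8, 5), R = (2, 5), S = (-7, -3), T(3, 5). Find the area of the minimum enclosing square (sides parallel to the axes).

121

The bounding box has width 11 and height 8.
An axis-aligned square enclosing the set must have side ≥ max(width, height).
So the minimum side is max(11, 8) = 11.
Area = 11² = 121.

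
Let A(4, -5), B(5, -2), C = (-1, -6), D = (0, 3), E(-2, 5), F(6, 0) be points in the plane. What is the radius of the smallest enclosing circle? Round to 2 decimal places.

5.86

By Welzl's lemma the MEC is supported by two points (diametrically opposite) or three points (on a circumcircle).
The minimum enclosing circle is determined by three boundary points: A, C, E.
Their circumcentre is (13/28, -9/28) with r² = 13481/392.
The farthest remaining point F is at distance² 12053/392 ≤ 13481/392.
r = √(13481/392) ≈ 5.86.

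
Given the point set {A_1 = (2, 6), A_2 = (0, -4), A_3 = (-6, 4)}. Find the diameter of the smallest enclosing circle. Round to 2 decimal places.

11.07

Side lengths²: A_1A_2² = 104, A_1A_3² = 68, A_2A_3² = 100.
Since A_1A_2² = 104 < 100 + 68 = 168, the triangle is acute, so the smallest enclosing circle is the circumcircle.
Circumcentre = (-21/19, 27/19), r² = 11050/361.
Diameter = 2r = 2√(11050/361) ≈ 11.07.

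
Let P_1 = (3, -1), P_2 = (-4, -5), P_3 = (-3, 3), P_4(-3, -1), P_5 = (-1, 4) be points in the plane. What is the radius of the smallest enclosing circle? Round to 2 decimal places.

4.80

A smallest enclosing disk is always determined by at most three of the input points on its boundary.
The minimum enclosing circle is determined by three boundary points: P_1, P_2, P_5.
Their circumcentre is (-61/34, -25/34) with r² = 13325/578.
The farthest remaining point P_3 is at distance² 8905/578 ≤ 13325/578.
r = √(13325/578) ≈ 4.80.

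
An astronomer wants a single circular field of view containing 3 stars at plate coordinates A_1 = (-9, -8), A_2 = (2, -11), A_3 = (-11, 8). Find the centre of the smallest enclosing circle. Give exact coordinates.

(-4.5, -1.5)

Side lengths²: A_1A_2² = 130, A_1A_3² = 260, A_2A_3² = 530.
Since A_2A_3² = 530 ≥ 260 + 130 = 390, the angle opposite A_2A_3 is not acute, so the smallest enclosing circle has A_2A_3 as diameter.
Centre = midpoint of A_2A_3 = (-4.5, -1.5), r² = 530/4 = 132.5.
Centre = (-4.5, -1.5).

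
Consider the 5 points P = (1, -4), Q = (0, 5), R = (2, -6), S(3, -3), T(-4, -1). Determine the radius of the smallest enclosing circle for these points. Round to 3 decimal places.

A smallest enclosing disk is always determined by at most three of the input points on its boundary.
The farthest pair is Q–R with squared distance 125. The circle on this segment as diameter has centre (1, -0.5) and r² = 125/4 = 31.25.
Check P: distance² to centre = 12.25 ≤ 31.25, so it lies inside.
All remaining points lie in this disk, and no smaller disk contains both endpoints, so this is the minimum enclosing circle.
r = √(31.25) ≈ 5.590.

5.590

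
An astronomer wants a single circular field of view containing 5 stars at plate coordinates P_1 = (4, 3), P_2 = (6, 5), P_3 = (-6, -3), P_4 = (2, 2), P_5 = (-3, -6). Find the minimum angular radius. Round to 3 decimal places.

A smallest enclosing disk is always determined by at most three of the input points on its boundary.
The minimum enclosing circle is determined by three boundary points: P_2, P_3, P_5.
Their circumcentre is (0.4, 0.4) with r² = 52.52.
The farthest remaining point P_1 is at distance² 19.72 ≤ 52.52.
r = √(52.52) ≈ 7.247.

7.247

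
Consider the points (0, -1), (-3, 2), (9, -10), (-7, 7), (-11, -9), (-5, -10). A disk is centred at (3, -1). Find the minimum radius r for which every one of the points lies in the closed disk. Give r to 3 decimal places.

The required radius is the distance from (3, -1) to the farthest point.
Squared distances: 9, 45, 117, 164, 260, 145.
Maximum is 260, attained at (-11, -9).
r = √260 ≈ 16.125.

16.125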